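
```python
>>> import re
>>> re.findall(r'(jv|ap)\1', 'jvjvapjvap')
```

['jv']

A backreference is literal: `\1` must see the identical characters the first group matched.
Because there's exactly one group, `findall` drops the full match and keeps group 1 from the one hit.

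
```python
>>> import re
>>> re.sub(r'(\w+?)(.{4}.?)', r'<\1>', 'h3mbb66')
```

Pattern: one or more of a word character (lazy) (captured); then exactly 4 of any character, then optionally any character (captured).
A non-greedy quantifier consumes as few characters as it can — just enough that the remainder of the pattern still matches from where it stops; whatever follows it matches normally.
Matches: at [0:6] → 'h3mbb6'.
`\1` in the replacement pulls in group 1's text for each match.

'<h>6'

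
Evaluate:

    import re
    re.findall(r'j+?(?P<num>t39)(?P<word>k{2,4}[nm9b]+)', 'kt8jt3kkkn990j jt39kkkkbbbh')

This matches one or more of a literal 'j' (lazy); then the literal 't', then the literal '39' (captured as 'num'); then 2 to 4 of a literal 'k', then one or more of one of [nm9b] (captured as 'word').
Matches: at [15:26] match 'jt39kkkkbbb', groups = ('t39', 'kkkkbbb').
Multiple groups make `findall` return tuples — one 2-tuple for the one match.

[('t39', 'kkkkbbb')]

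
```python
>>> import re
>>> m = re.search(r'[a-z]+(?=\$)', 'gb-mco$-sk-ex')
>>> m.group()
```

'mco'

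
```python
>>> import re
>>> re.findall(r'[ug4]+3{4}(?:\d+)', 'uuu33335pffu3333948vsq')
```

The pattern matches one or more of one of [ug4], then exactly 4 of the literal '3'; then one or more of a digit (non-capturing group).
Walking the string: at [0:8] → 'uuu33335'; at [11:19] → 'u3333948'.
Since nothing is captured, `findall` lists the 2 matched substrings directly.

['uuu33335', 'u3333948']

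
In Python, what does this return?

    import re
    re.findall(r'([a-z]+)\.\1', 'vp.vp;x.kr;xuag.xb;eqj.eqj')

['vp', 'eqj']

A backreference is literal: `\1` must see the identical characters the first group matched.
Matches: at [0:5] match 'vp.vp', group 1 = 'vp'; at [19:26] match 'eqj.eqj', group 1 = 'eqj'.
With a single group, `findall` returns only what that group captured — 2 items.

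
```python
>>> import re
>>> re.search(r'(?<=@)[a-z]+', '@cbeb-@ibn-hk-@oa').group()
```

'cbeb'

The positive lookaround only admits positions where the adjacent text matches; those characters stay outside the span.
The match spans [1:5] → 'cbeb'.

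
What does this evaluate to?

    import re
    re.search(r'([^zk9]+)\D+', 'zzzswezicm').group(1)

Pattern: one or more of any character except [zk9] (captured); then one or more of a non-digit.
Unlike `match`, `search` isn't anchored — it looks for the pattern anywhere in the string.
The match spans [3:10] → 'swezicm'.
Captured: group 1 = 'swe'.

'swe'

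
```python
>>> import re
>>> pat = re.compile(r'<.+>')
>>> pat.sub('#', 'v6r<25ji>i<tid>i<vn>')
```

Matches: at [3:20] → '<25ji>i<tid>i<vn>'.
Each match is replaced by '#'.

'v6r#'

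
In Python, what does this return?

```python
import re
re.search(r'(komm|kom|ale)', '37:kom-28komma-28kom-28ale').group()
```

'kom'

`search` walks the string left to right and returns the first match it finds.
The match spans [3:6] → 'kom'.
Captured: group 1 = 'kom'.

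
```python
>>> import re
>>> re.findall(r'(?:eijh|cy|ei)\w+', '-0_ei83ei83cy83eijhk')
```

Walking the string: at [3:20] → 'ei83ei83cy83eijhk'.
With no groups in the pattern, `findall` gives back each whole match — 1 here.

['ei83ei83cy83eijhk']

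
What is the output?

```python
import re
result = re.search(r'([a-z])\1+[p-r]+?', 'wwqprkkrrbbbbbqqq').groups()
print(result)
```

('w',)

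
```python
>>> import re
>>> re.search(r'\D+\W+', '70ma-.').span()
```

The pattern matches one or more of a non-digit; then one or more of a non-word character.
`re.search` scans for the first position where the pattern succeeds.
The match spans [2:6] → 'ma-.'.

(2, 6)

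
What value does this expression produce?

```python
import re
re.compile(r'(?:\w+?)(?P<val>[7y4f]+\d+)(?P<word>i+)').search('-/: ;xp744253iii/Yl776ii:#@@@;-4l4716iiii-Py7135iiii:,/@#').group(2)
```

'iii'

This matches one or more of a word character (lazy) (non-capturing group); then one or more of one of [7y4f], then one or more of a digit (captured as 'val'); then one or more of a literal 'i' (captured as 'word').
A `+?`/`*?`/`{m,n}?` starts at its minimum and grows only as far as needed for what follows to match.
`re.search` tries every starting position until one works.
The match spans [5:16] → 'xp744253iii'.
Captured: group 1 = '744253', group 2 = 'iii'.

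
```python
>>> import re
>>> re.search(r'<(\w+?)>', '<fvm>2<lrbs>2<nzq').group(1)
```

'fvm'

`re.search` scans for the first position where the pattern succeeds.
The match spans [0:5] → '<fvm>'.
Captured: group 1 = 'fvm'.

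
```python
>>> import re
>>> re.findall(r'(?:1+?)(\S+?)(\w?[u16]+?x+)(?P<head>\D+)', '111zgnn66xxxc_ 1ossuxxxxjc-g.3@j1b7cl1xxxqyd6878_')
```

This matches one or more of a literal '1' (lazy) (non-capturing group); then one or more of a non-whitespace character (lazy) (captured); then optionally a word character, then one or more of one of [u16] (lazy), then one or more of the literal 'x' (captured); then one or more of a non-digit (captured as 'head').
Because the quantifier is non-greedy, it stops expanding at the earliest point where the rest of the pattern can succeed.
Walking the string: at [0:15] match '111zgnn66xxxc_ ', groups = ('11zgn', 'n66xxx', 'c_ '); at [15:29] match '1ossuxxxxjc-g.', groups = ('os', 'suxxxx', 'jc-g.'); at [32:44] match '1b7cl1xxxqyd', groups = ('b7c', 'l1xxx', 'qyd').
`findall` packs the 3 group values into a tuple for every match.

[('11zgn', 'n66xxx', 'c_ '), ('os', 'suxxxx', 'jc-g.'), ('b7c', 'l1xxx', 'qyd')]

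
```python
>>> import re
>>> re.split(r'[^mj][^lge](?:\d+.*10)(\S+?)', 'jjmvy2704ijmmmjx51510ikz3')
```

['jjm', 'i', 'kz3']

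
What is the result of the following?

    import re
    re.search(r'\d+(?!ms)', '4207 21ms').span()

Because the assertion is negative and zero-width, positions next to the forbidden text are skipped.
`search` walks the string left to right and returns the first match it finds.
The match spans [0:4] → '4207'.

(0, 4)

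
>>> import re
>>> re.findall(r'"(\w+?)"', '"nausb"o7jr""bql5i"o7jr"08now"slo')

['nausb', 'bql5i', '08now']

With a single group, `findall` returns only what that group captured — 3 items.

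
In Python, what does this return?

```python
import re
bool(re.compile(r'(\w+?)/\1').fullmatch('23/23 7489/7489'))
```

`\1` has to match the exact text group 1 already captured.
For `fullmatch`, every character of the input must be accounted for by the pattern.
Here there's no way to consume every character, so the call returns None, and `bool(None)` is False.

False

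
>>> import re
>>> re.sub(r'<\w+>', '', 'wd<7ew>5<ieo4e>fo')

Matches: at [2:7] → '<7ew>'; at [8:15] → '<ieo4e>'.
`sub` substitutes '' at each match site.

'wd5fo'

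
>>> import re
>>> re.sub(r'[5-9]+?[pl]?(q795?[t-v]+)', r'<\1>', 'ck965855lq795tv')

The pattern matches one or more of a character in [5-9] (lazy), then optionally one of [pl]; then the literal 'q79', then optionally the literal '5', then one or more of a character in [t-v] (captured).
Matches: at [2:15] → '965855lq795tv'.
`\1` in the replacement pulls in group 1's text for each match.

'ck<q795tv>'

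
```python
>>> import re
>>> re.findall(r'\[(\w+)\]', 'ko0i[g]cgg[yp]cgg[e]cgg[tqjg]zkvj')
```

With a single group, `findall` returns only what that group captured — 4 items.

['g', 'yp', 'e', 'tqjg']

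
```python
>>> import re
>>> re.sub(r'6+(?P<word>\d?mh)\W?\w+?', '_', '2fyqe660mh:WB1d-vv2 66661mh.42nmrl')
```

Pattern: one or more of a literal '6'; then optionally a digit, then the literal 'mh' (captured as 'word'); then optionally a non-word character; then one or more of a word character (lazy).
A non-greedy quantifier consumes as few characters as it can — just enough that the remainder of the pattern still matches from where it stops; whatever follows it matches normally.
Matches: at [5:12] → '660mh:W'; at [20:29] → '66661mh.4'.
`sub` substitutes '_' at each match site.

'2fyqe_B1d-vv2 _2nmrl'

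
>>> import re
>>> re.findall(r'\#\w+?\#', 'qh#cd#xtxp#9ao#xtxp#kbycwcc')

Matches: at [2:6] → '#cd#'; at [10:15] → '#9ao#'.
Since nothing is captured, `findall` lists the 2 matched substrings directly.

['#cd#', '#9ao#']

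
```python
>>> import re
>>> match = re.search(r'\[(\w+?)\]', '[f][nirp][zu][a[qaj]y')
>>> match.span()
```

`re.search` tries every starting position until one works.
The match spans [0:3] → '[f]'.
Captured: group 1 = 'f'.

(0, 3)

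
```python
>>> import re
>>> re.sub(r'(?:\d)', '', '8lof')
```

This matches a digit (non-capturing group).
Matches: at [0:1] → '8'.
`sub` substitutes '' at each match site.

'lof'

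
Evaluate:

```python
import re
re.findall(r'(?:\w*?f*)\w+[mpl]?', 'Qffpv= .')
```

Pattern: zero or more of a word character (lazy), then zero or more of a literal 'f' (non-capturing group); then one or more of a word character, then optionally one of [mpl].
Scanning left to right: at [0:5] → 'Qffpv'.
Since nothing is captured, `findall` lists the 1 matched substring directly.

['Qffpv']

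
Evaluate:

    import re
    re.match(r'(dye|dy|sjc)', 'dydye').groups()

The match spans [0:2] → 'dy'.
Captured: group 1 = 'dy'.

('dy',)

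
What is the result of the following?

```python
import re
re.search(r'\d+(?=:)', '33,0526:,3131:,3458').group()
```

Because the assertion is zero-width, the text it checks is not consumed and won't appear in the result.
The match spans [3:7] → '0526'.

'0526'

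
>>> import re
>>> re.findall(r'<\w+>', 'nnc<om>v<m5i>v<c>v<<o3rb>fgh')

With no groups in the pattern, `findall` gives back each whole match — 4 here.

['<om>', '<m5i>', '<c>', '<o3rb>']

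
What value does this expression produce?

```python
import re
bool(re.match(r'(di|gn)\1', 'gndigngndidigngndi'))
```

False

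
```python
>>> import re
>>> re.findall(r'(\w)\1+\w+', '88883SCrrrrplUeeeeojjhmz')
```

After group 1 captures some text, `\1` only succeeds where that same text appears again.
Walking the string: at [0:24] match '88883SCrrrrplUeeeeojjhmz', group 1 = '8'.
One capturing group, so `findall` returns just the captured substring from the one match — 1 in all.

['8']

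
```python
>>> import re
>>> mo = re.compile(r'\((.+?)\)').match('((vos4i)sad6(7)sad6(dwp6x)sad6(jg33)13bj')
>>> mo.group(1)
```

The match spans [0:8] → '((vos4i)'.
Captured: group 1 = '(vos4i'.

'(vos4i'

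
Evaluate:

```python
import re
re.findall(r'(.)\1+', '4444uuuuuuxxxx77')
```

['4', 'u', 'x', '7']

`\1` has to match the exact text group 1 already captured.
Matches: at [0:4] match '4444', group 1 = '4'; at [4:10] match 'uuuuuu', group 1 = 'u'; at [10:14] match 'xxxx', group 1 = 'x'; at [14:16] match '77', group 1 = '7'.
One capturing group, so `findall` returns just the captured substring from each match — 4 in all.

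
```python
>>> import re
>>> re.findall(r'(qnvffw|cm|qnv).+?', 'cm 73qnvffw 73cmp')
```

['cm', 'qnvffw', 'cm']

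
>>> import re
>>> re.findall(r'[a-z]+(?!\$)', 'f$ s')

A negative assertion filters positions out without eating any characters.
Matches: at [3:4] → 's'.
`findall` yields the raw match text (1 of them) because the pattern has no groups.

['s']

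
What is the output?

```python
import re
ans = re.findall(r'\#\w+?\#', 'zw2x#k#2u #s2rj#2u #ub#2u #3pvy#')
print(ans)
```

['#k#', '#s2rj#', '#ub#', '#3pvy#']

Walking the string: at [4:7] → '#k#'; at [10:16] → '#s2rj#'; at [19:23] → '#ub#'; at [26:32] → '#3pvy#'.
With no groups in the pattern, `findall` gives back each whole match — 4 here.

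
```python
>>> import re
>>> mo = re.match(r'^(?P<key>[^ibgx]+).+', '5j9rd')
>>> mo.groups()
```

The pattern matches anchored at the start of the string; then one or more of any character except [ibgx] (captured as 'key'); then one or more of any character.
`re.match` won't scan ahead — the pattern has to work from the very first character.
The match spans [0:5] → '5j9rd'.
Captured: group 1 = '5j9r'.

('5j9r',)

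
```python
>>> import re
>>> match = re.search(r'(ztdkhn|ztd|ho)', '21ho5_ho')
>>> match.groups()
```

The match spans [2:4] → 'ho'.
Captured: group 1 = 'ho'.

('ho',)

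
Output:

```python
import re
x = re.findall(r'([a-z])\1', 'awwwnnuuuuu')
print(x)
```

The backreference `\1` re-matches whatever the first group consumed, character for character.
With a single group, `findall` returns only what that group captured — 4 items.

['w', 'n', 'u', 'u']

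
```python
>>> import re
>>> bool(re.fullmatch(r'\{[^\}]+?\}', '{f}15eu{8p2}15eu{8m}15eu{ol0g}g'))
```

False

`fullmatch` succeeds only if the pattern covers the string from start to end.
Here there's no way to consume every character, so the call returns None, and `bool(None)` is False.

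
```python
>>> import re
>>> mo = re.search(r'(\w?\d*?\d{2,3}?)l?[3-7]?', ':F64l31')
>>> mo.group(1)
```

'F64'

The pattern matches optionally a word character, then zero or more of a digit (lazy), then 2 to 3 of a digit (lazy) (captured); then optionally the literal 'l', then optionally a character in [3-7].
`re.search` scans for the first position where the pattern succeeds.
The match spans [1:6] → 'F64l3'.
Captured: group 1 = 'F64'.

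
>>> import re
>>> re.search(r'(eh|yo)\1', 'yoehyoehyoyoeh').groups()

('yo',)

The match spans [8:12] → 'yoyo'.
Captured: group 1 = 'yo'.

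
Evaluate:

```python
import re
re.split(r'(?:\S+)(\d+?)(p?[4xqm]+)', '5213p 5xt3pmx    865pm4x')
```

This matches one or more of a non-whitespace character (non-capturing group); then one or more of a digit (lazy) (captured); then optionally the literal 'p', then one or more of one of [4xqm] (captured).
Matches to split on: at [6:13] → '5xt3pmx'; at [17:24] → '865pm4x'.
Because the pattern has a capturing group, `split` also inserts each captured text between the pieces.

['5213p ', '3', 'pmx', '    ', '4', 'x', '']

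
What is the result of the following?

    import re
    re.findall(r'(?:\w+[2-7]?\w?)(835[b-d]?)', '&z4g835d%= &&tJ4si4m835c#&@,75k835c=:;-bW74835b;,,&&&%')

['835d', '835c', '835c', '835b']

This matches one or more of a word character, then optionally a character in [2-7], then optionally a word character (non-capturing group); then the literal '835', then optionally a character in [b-d] (captured).
Matches: at [1:8] match 'z4g835d', group 1 = '835d'; at [13:24] match 'tJ4si4m835c', group 1 = '835c'; at [28:35] match '75k835c', group 1 = '835c'; at [39:47] match 'bW74835b', group 1 = '835b'.
`findall` collects group 1 from each match (4 total).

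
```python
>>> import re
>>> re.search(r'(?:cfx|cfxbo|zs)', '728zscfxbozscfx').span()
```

The match spans [3:5] → 'zs'.

(3, 5)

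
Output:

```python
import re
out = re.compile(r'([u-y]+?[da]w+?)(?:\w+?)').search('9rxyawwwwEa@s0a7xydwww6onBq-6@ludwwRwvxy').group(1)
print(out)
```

xyaw

The pattern matches one or more of a character in [u-y] (lazy), then one of [da], then one or more of the literal 'w' (lazy) (captured); then one or more of a word character (lazy) (non-capturing group).
A non-greedy quantifier consumes as few characters as it can — just enough that the remainder of the pattern still matches from where it stops; whatever follows it matches normally.
Unlike `match`, `search` isn't anchored — it looks for the pattern anywhere in the string.
The match spans [2:7] → 'xyaww'.
Captured: group 1 = 'xyaw'.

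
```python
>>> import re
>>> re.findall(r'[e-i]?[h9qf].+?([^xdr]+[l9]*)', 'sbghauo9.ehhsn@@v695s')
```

The pattern matches optionally a character in [e-i]; then one of [h9qf], then one or more of any character (lazy); then one or more of any character except [xdr], then zero or more of one of [l9] (captured).
Matches: at [2:21] match 'ghauo9.ehhsn@@v695s', group 1 = 'uo9.ehhsn@@v695s'.
One capturing group, so `findall` returns just the captured substring from the one match — 1 in all.

['uo9.ehhsn@@v695s']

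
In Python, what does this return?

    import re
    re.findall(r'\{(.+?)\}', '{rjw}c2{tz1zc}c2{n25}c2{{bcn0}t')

['rjw', 'tz1zc', 'n25', '{bcn0']

Lazy quantifiers expand one character at a time until the remainder of the pattern can match.
With a single group, `findall` returns only what that group captured — 4 items.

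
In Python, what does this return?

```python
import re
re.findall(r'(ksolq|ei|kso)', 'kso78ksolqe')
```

['kso', 'ksolq']

Alternation tries branches left to right and keeps the first one that lets the overall match succeed at that position.
Walking the string: at [0:3] match 'kso', group 1 = 'kso'; at [5:10] match 'ksolq', group 1 = 'ksolq'.
With a single group, `findall` returns only what that group captured — 2 items.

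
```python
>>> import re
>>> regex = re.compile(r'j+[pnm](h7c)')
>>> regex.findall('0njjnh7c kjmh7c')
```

This matches one or more of a literal 'j'; then one of [pnm]; then the literal 'h7', then the literal 'c' (captured).
One capturing group, so `findall` returns just the captured substring from each match — 2 in all.

['h7c', 'h7c']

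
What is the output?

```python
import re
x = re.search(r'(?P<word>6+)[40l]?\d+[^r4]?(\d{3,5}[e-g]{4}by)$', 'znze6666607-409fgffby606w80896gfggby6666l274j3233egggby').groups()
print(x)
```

The match spans [36:55] → '6666l274j3233egggby'.
Captured: group 1 = '6666', group 2 = '3233egggby'.

('6666', '3233egggby')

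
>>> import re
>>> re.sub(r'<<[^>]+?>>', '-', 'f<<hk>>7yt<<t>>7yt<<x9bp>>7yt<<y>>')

Matches: at [1:7] → '<<hk>>'; at [10:15] → '<<t>>'; at [18:26] → '<<x9bp>>'; at [29:34] → '<<y>>'.
`sub` substitutes '-' at each match site.

'f-7yt-7yt-7yt-'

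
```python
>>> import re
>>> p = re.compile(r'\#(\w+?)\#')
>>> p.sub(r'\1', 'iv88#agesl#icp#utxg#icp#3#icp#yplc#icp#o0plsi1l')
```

Matches: at [4:11] → '#agesl#'; at [14:20] → '#utxg#'; at [23:26] → '#3#'; at [29:35] → '#yplc#'.
`\1` in the replacement pulls in group 1's text for each match.

'iv88ageslicputxgicp3icpyplcicp#o0plsi1l'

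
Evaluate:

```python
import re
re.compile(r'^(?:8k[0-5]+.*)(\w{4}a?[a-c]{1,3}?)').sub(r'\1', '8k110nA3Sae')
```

'nA3Sae'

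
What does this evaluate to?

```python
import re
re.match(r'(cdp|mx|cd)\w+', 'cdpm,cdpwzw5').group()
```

`match` is anchored at position 0; if the pattern doesn't fit there, it returns None.
The match spans [0:4] → 'cdpm'.
Captured: group 1 = 'cdp'.

'cdpm'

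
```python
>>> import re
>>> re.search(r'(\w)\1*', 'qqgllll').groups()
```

`\1` has to match the exact text group 1 already captured.
Unlike `match`, `search` isn't anchored — it looks for the pattern anywhere in the string.
The match spans [0:2] → 'qq'.
Captured: group 1 = 'q'.

('q',)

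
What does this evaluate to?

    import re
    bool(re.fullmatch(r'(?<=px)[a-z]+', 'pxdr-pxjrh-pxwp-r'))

`fullmatch` succeeds only if the pattern covers the string from start to end.
Here the string isn't matched end-to-end, so the call returns None, and `bool(None)` is False.

False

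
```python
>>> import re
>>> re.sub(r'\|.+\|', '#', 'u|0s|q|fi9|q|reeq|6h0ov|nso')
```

Matches: at [1:24] → '|0s|q|fi9|q|reeq|6h0ov|'.
Each match is replaced by '#'.

'u#nso'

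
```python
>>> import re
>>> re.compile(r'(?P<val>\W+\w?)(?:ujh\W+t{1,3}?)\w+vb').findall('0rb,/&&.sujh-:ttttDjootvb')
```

[',/&&.s']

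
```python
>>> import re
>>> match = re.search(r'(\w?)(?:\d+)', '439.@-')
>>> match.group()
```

'439'

The pattern matches optionally a word character (captured); then one or more of a digit (non-capturing group).
`search` walks the string left to right and returns the first match it finds.
The match spans [0:3] → '439'.
Captured: group 1 = '4'.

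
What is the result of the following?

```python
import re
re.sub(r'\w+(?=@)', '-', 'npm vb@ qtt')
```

'npm -@ qtt'

Because the assertion is zero-width, the text it checks is not consumed and won't appear in the result.
Matches: at [4:6] → 'vb'.
`sub` substitutes '-' at each match site.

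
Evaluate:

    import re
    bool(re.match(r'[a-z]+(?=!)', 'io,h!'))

The lookaround is zero-width — it requires the adjacent text to match without consuming it, so the asserted text isn't part of the match.
With `match`, the pattern is implicitly anchored at the beginning.
Here the pattern fails at index 0, so the call returns None, and `bool(None)` is False.

False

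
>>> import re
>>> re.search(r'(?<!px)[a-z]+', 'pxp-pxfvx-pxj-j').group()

A negative assertion filters positions out without eating any characters.
`search` walks the string left to right and returns the first match it finds.
The match spans [0:3] → 'pxp'.

'pxp'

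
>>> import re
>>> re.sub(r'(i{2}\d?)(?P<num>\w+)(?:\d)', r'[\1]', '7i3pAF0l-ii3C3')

'7i3pAF0l-[ii3]'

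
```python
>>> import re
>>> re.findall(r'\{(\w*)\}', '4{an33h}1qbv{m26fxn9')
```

['an33h']

Because there's exactly one group, `findall` drops the full match and keeps group 1 from the one hit.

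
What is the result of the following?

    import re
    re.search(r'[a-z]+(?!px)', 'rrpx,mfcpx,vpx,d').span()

The negative lookahead/lookbehind blocks any match where the forbidden context is present.
`re.search` tries every starting position until one works.
The match spans [0:4] → 'rrpx'.

(0, 4)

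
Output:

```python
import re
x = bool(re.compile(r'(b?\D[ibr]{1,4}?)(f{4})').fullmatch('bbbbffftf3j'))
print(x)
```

Pattern: optionally the literal 'b', then a non-digit, then 1 to 4 of one of [ibr] (lazy) (captured); then exactly 4 of a literal 'f' (captured).
`re.fullmatch` is like wrapping the pattern in `^…$` (in single-line mode).
Here the pattern can't cover the whole string, so the call returns None, and `bool(None)` is False.

False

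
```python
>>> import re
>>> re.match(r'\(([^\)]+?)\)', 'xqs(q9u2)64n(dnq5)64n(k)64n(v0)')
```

None

`re.match` won't scan ahead — the pattern has to work from the very first character.
Here the string doesn't start with a match, so the call returns None.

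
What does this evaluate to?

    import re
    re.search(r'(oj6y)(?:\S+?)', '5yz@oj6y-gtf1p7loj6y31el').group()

'oj6y-'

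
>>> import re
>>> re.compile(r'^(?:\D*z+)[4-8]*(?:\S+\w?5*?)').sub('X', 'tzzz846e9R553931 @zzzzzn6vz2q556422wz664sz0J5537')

'X @zzzzzn6vz2q556422wz664sz0J5537'

The pattern matches anchored at the start of the string; then zero or more of a non-digit, then one or more of the literal 'z' (non-capturing group); then zero or more of a character in [4-8]; then one or more of a non-whitespace character, then optionally a word character, then zero or more of a literal '5' (lazy) (non-capturing group).
Every occurrence is swapped for 'X'.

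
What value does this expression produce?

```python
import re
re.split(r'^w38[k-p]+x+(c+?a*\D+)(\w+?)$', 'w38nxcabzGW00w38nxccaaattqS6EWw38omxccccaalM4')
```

['', 'cabzGW', '00w38nxccaaattqS6EWw38omxccccaalM4', '']

The pattern matches anchored at the start of the string; then the literal 'w38', then one or more of a character in [k-p], then one or more of the literal 'x'; then one or more of a literal 'c' (lazy), then zero or more of a literal 'a', then one or more of a non-digit (captured); then one or more of a word character (lazy) (captured); then anchored at the end.
Matches to split on: at [0:45] → 'w38nxcabzGW00w38nxccaaattqS6EWw38omxccccaalM4'.
`re.split` interleaves the captured-group text with the surrounding fragments.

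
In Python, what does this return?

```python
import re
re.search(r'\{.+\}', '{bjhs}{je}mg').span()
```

(0, 10)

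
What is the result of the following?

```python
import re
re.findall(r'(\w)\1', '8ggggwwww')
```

['g', 'g', 'w', 'w']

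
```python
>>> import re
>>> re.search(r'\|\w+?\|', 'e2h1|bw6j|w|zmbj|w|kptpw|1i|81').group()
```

'|bw6j|'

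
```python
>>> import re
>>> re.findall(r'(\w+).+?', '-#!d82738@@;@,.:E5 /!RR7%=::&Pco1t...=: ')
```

['d82738', 'E5', 'RR7', 'Pco1t']

Pattern: one or more of a word character (captured); then one or more of any character (lazy).
With the lazy modifier that quantifier settles for the fewest repetitions that let the rest of the pattern succeed (the atoms after it are unaffected and can still be greedy).
Scanning left to right: at [3:10] match 'd82738@', group 1 = 'd82738'; at [16:19] match 'E5 ', group 1 = 'E5'; at [21:25] match 'RR7%', group 1 = 'RR7'; at [29:35] match 'Pco1t.', group 1 = 'Pco1t'.
Because there's exactly one group, `findall` drops the full match and keeps group 1 from each hit.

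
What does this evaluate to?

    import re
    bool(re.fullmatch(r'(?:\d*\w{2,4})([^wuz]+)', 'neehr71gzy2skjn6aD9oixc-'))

`fullmatch` succeeds only if the pattern covers the string from start to end.
Here there's no way to consume every character, so the call returns None, and `bool(None)` is False.

False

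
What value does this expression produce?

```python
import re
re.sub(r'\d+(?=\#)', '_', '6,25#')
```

'6,_#'

The positive lookaround only admits positions where the adjacent text matches; those characters stay outside the span.
`sub` substitutes '_' at each match site.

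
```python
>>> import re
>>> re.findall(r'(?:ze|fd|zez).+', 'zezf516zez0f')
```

`findall` yields the raw match text (1 of them) because the pattern has no groups.

['zezf516zez0f']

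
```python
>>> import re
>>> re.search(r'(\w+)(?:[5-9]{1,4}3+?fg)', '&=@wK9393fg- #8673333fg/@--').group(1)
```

'wK93'

The pattern matches one or more of a word character (captured); then 1 to 4 of a character in [5-9], then one or more of a literal '3' (lazy), then the literal 'fg' (non-capturing group).
`re.search` scans for the first position where the pattern succeeds.
The match spans [3:11] → 'wK9393fg'.
Captured: group 1 = 'wK93'.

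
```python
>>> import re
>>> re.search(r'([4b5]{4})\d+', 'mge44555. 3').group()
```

The pattern matches exactly 4 of one of [4b5] (captured); then one or more of a digit.
The match spans [3:8] → '44555'.

'44555'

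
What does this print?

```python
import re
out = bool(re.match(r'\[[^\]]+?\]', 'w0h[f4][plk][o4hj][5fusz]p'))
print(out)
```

`re.match` only tries the pattern at the start of the string.
Here position 0 doesn't satisfy it, so the call returns None, and `bool(None)` is False.

False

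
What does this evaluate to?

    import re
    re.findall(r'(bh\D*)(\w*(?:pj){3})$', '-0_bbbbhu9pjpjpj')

[('bhu', '9pjpjpj')]

This matches a literal 'b', then a literal 'h', then zero or more of a non-digit (captured); then zero or more of a word character, then the literal 'pj' repeated 3 times (captured); then anchored at the end.
Matches: at [6:16] match 'bhu9pjpjpj', groups = ('bhu', '9pjpjpj').
With 2 capturing groups, `findall` returns a 2-tuple per match.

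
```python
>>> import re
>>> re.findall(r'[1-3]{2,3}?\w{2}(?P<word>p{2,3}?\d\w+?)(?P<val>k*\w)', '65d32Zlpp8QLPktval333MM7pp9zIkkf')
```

[('pp8Q', 'L')]

Pattern: 2 to 3 of a character in [1-3] (lazy), then exactly 2 of a word character; then 2 to 3 of the literal 'p' (lazy), then a digit, then one or more of a word character (lazy) (captured as 'word'); then zero or more of the literal 'k', then a word character (captured as 'val').
Lazy quantifiers expand one character at a time until the remainder of the pattern can match.
Matches: at [3:12] match '32Zlpp8QL', groups = ('pp8Q', 'L').
With 2 capturing groups, `findall` returns a 2-tuple per match.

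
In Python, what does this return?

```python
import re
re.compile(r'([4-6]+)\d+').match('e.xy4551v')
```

None

With `match`, the pattern is implicitly anchored at the beginning.
Here the string doesn't start with a match, so the call returns None.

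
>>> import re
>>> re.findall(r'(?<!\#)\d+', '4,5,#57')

The negative lookaround is zero-width — it rules out positions where the adjacent text would match, without consuming anything.
Walking the string: at [0:1] → '4'; at [2:3] → '5'; at [6:7] → '7'.
Since nothing is captured, `findall` lists the 3 matched substrings directly.

['4', '5', '7']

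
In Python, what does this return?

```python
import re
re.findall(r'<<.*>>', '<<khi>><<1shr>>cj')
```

['<<khi>><<1shr>>']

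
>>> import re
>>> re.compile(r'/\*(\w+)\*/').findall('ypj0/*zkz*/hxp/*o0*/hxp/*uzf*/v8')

['zkz', 'o0', 'uzf']

Because there's exactly one group, `findall` drops the full match and keeps group 1 from each hit.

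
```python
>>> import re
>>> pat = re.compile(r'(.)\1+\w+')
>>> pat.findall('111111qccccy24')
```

['1']

`\1` is not a pattern — it's the concrete string captured by group 1, re-applied verbatim.
Walking the string: at [0:14] match '111111qccccy24', group 1 = '1'.
With a single group, `findall` returns only what that group captured — 1 item.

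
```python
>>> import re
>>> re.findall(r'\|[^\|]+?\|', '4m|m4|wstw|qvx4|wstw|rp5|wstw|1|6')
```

['|m4|', '|qvx4|', '|rp5|', '|1|']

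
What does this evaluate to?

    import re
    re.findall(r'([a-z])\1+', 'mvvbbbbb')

['v', 'b']

After group 1 captures some text, `\1` only succeeds where that same text appears again.
With a single group, `findall` returns only what that group captured — 2 items.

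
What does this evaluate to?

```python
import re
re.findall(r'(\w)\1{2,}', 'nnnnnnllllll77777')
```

After group 1 captures some text, `\1` only succeeds where that same text appears again.
One capturing group, so `findall` returns just the captured substring from each match — 3 in all.

['n', 'l', '7']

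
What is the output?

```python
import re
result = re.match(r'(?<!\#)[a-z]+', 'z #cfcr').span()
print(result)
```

(0, 1)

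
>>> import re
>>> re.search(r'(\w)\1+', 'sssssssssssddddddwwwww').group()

'sssssssssss'

A backreference is literal: `\1` must see the identical characters the first group matched.
The match spans [0:11] → 'sssssssssss'.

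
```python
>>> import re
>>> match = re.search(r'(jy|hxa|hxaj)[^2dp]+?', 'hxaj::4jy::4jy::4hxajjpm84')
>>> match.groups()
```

('hxa',)

Branches in `(...|...)` are attempted left-to-right; the first branch that allows the whole pattern to succeed is taken.
`re.search` tries every starting position until one works.
The match spans [0:4] → 'hxaj'.
Captured: group 1 = 'hxa'.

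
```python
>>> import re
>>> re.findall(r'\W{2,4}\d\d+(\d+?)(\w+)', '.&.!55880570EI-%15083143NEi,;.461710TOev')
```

The pattern matches 2 to 4 of a non-word character, then a digit; then one or more of a digit; then one or more of a digit (lazy) (captured); then one or more of a word character (captured).
Scanning left to right: at [0:14] match '.&.!55880570EI', groups = ('0', 'EI'); at [14:27] match '-%15083143NEi', groups = ('3', 'NEi'); at [27:40] match ',;.461710TOev', groups = ('0', 'TOev').
`findall` packs the 2 group values into a tuple for every match.

[('0', 'EI'), ('3', 'NEi'), ('0', 'TOev')]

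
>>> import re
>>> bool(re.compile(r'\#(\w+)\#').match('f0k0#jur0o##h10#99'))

`re.match` only tries the pattern at the start of the string.
Here the pattern fails at index 0, so the call returns None, and `bool(None)` is False.

False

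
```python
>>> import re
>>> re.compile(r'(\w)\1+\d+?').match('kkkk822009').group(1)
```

`\1` has to match the exact text group 1 already captured.
`re.match` won't scan ahead — the pattern has to work from the very first character.
The match spans [0:5] → 'kkkk8'.
Captured: group 1 = 'k'.

'k'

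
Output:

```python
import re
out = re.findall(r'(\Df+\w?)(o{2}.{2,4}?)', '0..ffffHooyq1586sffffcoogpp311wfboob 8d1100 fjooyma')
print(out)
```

[('.ffffH', 'ooyq'), ('sffffc', 'oogp'), ('wfb', 'oob '), (' fj', 'ooym')]

The pattern matches a non-digit, then one or more of a literal 'f', then optionally a word character (captured); then exactly 2 of the literal 'o', then 2 to 4 of any character (lazy) (captured).
A `+?`/`*?`/`{m,n}?` starts at its minimum and grows only as far as needed for what follows to match.
Walking the string: at [2:12] match '.ffffHooyq', groups = ('.ffffH', 'ooyq'); at [16:26] match 'sffffcoogp', groups = ('sffffc', 'oogp'); at [30:37] match 'wfboob ', groups = ('wfb', 'oob '); at [43:50] match ' fjooym', groups = (' fj', 'ooym').
2 groups means each result is a tuple of 2 captured strings — 4 here.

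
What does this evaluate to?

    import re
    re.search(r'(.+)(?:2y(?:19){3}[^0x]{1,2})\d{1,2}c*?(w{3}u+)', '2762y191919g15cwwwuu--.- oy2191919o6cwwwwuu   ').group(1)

'276'

The match spans [0:20] → '2762y191919g15cwwwuu'.
Captured: group 1 = '276', group 2 = 'wwwuu'.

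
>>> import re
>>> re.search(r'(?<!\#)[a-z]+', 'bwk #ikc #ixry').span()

The negative lookaround is zero-width — it rules out positions where the adjacent text would match, without consuming anything.
Unlike `match`, `search` isn't anchored — it looks for the pattern anywhere in the string.
The match spans [0:3] → 'bwk'.

(0, 3)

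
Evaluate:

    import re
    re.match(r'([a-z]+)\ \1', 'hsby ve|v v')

None

`\1` has to match the exact text group 1 already captured.
`re.match` only tries the pattern at the start of the string.
Here the string doesn't start with a match, so the call returns None.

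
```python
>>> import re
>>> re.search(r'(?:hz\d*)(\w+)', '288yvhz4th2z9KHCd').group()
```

'hz4th2z9KHCd'

The pattern matches the literal 'hz', then zero or more of a digit (non-capturing group); then one or more of a word character (captured).
`re.search` scans for the first position where the pattern succeeds.
The match spans [5:17] → 'hz4th2z9KHCd'.
Captured: group 1 = 'th2z9KHCd'.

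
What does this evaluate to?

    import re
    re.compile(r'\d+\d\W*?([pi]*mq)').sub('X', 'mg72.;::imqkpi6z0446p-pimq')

'mgXkpi6z0446p-pimq'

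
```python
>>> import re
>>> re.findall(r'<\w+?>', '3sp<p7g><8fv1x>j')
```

With no groups in the pattern, `findall` gives back each whole match — 2 here.

['<p7g>', '<8fv1x>']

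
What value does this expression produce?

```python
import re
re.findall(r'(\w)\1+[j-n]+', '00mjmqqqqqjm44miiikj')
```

A backreference is literal: `\1` must see the identical characters the first group matched.
`findall` collects group 1 from each match (4 total).

['0', 'q', '4', 'i']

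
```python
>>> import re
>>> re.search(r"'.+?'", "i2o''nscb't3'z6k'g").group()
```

Because the quantifier is non-greedy, it stops expanding at the earliest point where the rest of the pattern can succeed.
The match spans [3:10] → "''nscb'".

"''nscb'"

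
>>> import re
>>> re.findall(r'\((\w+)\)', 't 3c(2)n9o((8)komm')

With a single group, `findall` returns only what that group captured — 2 items.

['2', '8']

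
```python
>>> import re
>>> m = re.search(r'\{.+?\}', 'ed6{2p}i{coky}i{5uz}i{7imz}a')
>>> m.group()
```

'{2p}'

`search` walks the string left to right and returns the first match it finds.
The match spans [3:7] → '{2p}'.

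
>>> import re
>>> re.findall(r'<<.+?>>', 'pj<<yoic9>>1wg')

['<<yoic9>>']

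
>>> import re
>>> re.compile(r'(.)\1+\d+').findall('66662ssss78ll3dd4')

`\1` is not a pattern — it's the concrete string captured by group 1, re-applied verbatim.
With a single group, `findall` returns only what that group captured — 4 items.

['6', 's', 'l', 'd']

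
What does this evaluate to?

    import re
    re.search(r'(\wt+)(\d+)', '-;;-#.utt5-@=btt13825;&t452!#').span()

(6, 10)

This matches a word character, then one or more of the literal 't' (captured); then one or more of a digit (captured).
`re.search` tries every starting position until one works.
The match spans [6:10] → 'utt5'.
Captured: group 1 = 'utt', group 2 = '5'.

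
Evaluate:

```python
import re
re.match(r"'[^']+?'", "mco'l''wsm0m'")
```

None

With `match`, the pattern is implicitly anchored at the beginning.
Here the string doesn't start with a match, so the call returns None.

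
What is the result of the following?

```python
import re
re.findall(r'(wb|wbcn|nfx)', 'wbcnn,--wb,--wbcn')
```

Alternation isn't longest-match — the leftmost alternative that fits at this position is chosen.
Matches: at [0:2] match 'wb', group 1 = 'wb'; at [8:10] match 'wb', group 1 = 'wb'; at [13:15] match 'wb', group 1 = 'wb'.
`findall` collects group 1 from each match (3 total).

['wb', 'wb', 'wb']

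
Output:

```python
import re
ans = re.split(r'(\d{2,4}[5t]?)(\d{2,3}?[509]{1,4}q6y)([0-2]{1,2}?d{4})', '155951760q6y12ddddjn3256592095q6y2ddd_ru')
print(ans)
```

['', '15595', '1760q6y', '12dddd', 'jn3256592095q6y2ddd_ru']

Pattern: 2 to 4 of a digit, then optionally one of [5t] (captured); then 2 to 3 of a digit (lazy), then 1 to 4 of one of [509], then the literal 'q6y' (captured); then 1 to 2 of a character in [0-2] (lazy), then exactly 4 of a literal 'd' (captured).
Matches to split on: at [0:18] → '155951760q6y12dddd'.
The group in the pattern means `split` returns the separators' captures alongside the pieces.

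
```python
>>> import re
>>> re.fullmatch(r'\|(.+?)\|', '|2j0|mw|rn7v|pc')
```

`re.fullmatch` requires the pattern to consume the entire string.
Here the string isn't matched end-to-end, so the call returns None.

None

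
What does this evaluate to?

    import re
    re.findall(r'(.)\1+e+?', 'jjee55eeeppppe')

['j', '5', 'p']

After group 1 captures some text, `\1` only succeeds where that same text appears again.
With a single group, `findall` returns only what that group captured — 3 items.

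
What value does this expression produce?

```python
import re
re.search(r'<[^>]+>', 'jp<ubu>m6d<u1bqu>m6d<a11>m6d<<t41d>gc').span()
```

The match spans [2:7] → '<ubu>'.

(2, 7)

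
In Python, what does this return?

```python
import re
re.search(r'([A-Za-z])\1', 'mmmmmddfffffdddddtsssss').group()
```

The backreference `\1` re-matches whatever the first group consumed, character for character.
`search` walks the string left to right and returns the first match it finds.
The match spans [0:2] → 'mm'.
Captured: group 1 = 'm'.

'mm'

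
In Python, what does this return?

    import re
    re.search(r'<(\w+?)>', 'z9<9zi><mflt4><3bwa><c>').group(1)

The match spans [2:7] → '<9zi>'.
Captured: group 1 = '9zi'.

'9zi'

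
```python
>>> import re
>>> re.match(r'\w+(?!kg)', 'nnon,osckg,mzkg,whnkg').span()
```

(0, 4)

The negative lookaround is zero-width — it rules out positions where the adjacent text would match, without consuming anything.
With `match`, the pattern is implicitly anchored at the beginning.
The match spans [0:4] → 'nnon'.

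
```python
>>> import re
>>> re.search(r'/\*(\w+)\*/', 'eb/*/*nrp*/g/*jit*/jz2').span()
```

(4, 11)

`search` walks the string left to right and returns the first match it finds.
The match spans [4:11] → '/*nrp*/'.
Captured: group 1 = 'nrp'.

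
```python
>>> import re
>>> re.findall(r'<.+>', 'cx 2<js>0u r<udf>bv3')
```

['<js>0u r<udf>']

Walking the string: at [4:17] → '<js>0u r<udf>'.
Since nothing is captured, `findall` lists the 1 matched substring directly.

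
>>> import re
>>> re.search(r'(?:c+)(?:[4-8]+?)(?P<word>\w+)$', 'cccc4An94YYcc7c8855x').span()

(0, 20)

This matches one or more of a literal 'c' (non-capturing group); then one or more of a character in [4-8] (lazy) (non-capturing group); then one or more of a word character (captured as 'word'); then anchored at the end.
`search` walks the string left to right and returns the first match it finds.
The match spans [0:20] → 'cccc4An94YYcc7c8855x'.
Captured: group 1 = 'An94YYcc7c8855x'.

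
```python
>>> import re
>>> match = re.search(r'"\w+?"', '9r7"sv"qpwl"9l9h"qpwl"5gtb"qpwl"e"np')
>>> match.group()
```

The match spans [3:7] → '"sv"'.

'"sv"'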